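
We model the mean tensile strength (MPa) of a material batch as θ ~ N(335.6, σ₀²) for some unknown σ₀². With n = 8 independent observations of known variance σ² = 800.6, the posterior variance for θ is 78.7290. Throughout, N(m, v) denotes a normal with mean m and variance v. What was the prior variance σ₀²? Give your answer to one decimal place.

For the Normal–Normal model with known σ², precisions add: τ_n = τ₀ + n/σ².
So 1/σ₀² = 1/78.7290 − 8/800.6 = 0.012702 − 0.009993 = 0.002709.
Hence σ₀² = 1/0.002709 ≈ 369.1.

σ₀² = 369.1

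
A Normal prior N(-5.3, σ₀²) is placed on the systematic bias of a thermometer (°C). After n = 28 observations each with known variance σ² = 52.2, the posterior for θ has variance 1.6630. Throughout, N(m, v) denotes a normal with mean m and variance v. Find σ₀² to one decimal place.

For the Normal–Normal model with known σ², precisions add: τ_n = τ₀ + n/σ².
So 1/σ₀² = 1/1.6630 − 28/52.2 = 0.601323 − 0.536398 = 0.064925.
Hence σ₀² = 1/0.064925 ≈ 15.4.

σ₀² = 15.4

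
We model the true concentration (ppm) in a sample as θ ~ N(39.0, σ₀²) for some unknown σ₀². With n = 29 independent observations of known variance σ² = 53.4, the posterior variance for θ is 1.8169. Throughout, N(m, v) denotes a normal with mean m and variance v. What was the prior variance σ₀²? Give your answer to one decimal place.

Posterior precision equals prior precision plus data precision: 1/σ_n² = 1/σ₀² + n/σ².
So 1/σ₀² = 1/1.8169 − 29/53.4 = 0.550388 − 0.543071 = 0.007317.
Hence σ₀² = 1/0.007317 ≈ 136.7.

σ₀² = 136.7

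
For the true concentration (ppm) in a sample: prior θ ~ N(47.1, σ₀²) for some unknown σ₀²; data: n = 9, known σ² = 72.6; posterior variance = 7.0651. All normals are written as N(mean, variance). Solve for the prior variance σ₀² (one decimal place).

σ₀² = 56.9

For the Normal–Normal model with known σ², precisions add: τ_n = τ₀ + n/σ².
So 1/σ₀² = 1/7.0651 − 9/72.6 = 0.141541 − 0.123967 = 0.017574.
Hence σ₀² = 1/0.017574 ≈ 56.9.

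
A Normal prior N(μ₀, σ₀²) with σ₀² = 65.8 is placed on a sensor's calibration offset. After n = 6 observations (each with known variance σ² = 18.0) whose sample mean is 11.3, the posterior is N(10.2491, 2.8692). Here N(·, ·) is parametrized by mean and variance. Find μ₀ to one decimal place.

μ₀ = -12.8

With known observation variance, the Normal–Normal posterior has precision τ_n = τ₀ + n/σ² and mean μ_n = (τ₀μ₀ + (n/σ²)x̄)/τ_n.
Here τ₀ = 1/65.8 = 0.015198 and τ_data = 6/18.0 = 0.333333, so τ_n = 0.348531.
Rearranging for μ₀: μ₀ = (μ_n·τ_n − τ_data·x̄)/τ₀ = (10.2491·0.348531 − 0.333333·11.3) / 0.015198 = -0.194534/0.015198 ≈ -12.8.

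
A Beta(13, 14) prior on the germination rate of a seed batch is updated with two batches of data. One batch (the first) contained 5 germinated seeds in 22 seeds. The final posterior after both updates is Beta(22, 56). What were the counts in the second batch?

4 germinated seeds and 25 non-germinating seeds

Because Beta–binomial updating is additive in the counts, the combined data contributed (α_post−α_prior, β_post−β_prior) successes and failures.
Total across both batches: 22−13=9 germinated seeds, 56−14=42 non-germinating seeds.
Subtract the first batch: 9−5=4 germinated seeds and 42−17=25 non-germinating seeds.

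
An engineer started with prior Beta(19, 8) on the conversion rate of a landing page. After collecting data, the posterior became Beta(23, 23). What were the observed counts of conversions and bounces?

4 conversions and 15 bounces

Beta is conjugate to the binomial likelihood: posterior = Beta(a+s, b+f).
So s = 23 − 19 = 4 and f = 23 − 8 = 15.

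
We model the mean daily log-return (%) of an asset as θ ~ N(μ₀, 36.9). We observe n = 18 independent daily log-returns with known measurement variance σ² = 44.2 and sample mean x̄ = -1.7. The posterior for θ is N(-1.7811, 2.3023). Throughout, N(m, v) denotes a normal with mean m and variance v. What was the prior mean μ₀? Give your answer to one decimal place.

With known observation variance, the Normal–Normal posterior has precision τ_n = τ₀ + n/σ² and mean μ_n = (τ₀μ₀ + (n/σ²)x̄)/τ_n.
Here τ₀ = 1/36.9 = 0.027100 and τ_data = 18/44.2 = 0.407240, so τ_n = 0.434340.
Rearranging for μ₀: μ₀ = (μ_n·τ_n − τ_data·x̄)/τ₀ = (-1.7811·0.434340 − 0.407240·-1.7) / 0.027100 = -0.081295/0.027100 ≈ -3.0.

μ₀ = -3.0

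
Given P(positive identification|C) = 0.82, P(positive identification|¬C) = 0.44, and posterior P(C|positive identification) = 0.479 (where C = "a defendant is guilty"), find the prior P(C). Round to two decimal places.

P(C) = 0.33

Bayes' rule in odds form gives O(C|E) = O(C)·[P(E|C)/P(E|¬C)], hence O(C) = O(C|E)/LR.
Posterior odds = 0.479/(1−0.479) = 0.9194. LR = 0.82/0.44 = 1.8636.
Prior odds = 0.9194/1.8636 = 0.4933, so P(C) = 0.4933/(1+0.4933) ≈ 0.33.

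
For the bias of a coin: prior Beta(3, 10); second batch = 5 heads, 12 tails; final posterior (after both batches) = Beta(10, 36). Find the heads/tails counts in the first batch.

2 heads and 14 tails

Sequential conjugate updates are equivalent to a single update on the pooled data, so total successes = posterior α − prior α and total failures = posterior β − prior β.
Total across both batches: 10−3=7 heads, 36−10=26 tails.
Subtract the second batch: 7−5=2 heads and 26−12=14 tails.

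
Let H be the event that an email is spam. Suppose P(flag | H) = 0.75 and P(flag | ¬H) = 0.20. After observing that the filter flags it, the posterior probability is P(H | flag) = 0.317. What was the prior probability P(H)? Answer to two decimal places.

Bayes' rule in odds form gives O(H|E) = O(H)·[P(E|H)/P(E|¬H)], hence O(H) = O(H|E)/LR.
Posterior odds = 0.317/(1−0.317) = 0.4641. LR = 0.75/0.20 = 3.7500.
Prior odds = 0.4641/3.7500 = 0.1238, so P(H) = 0.1238/(1+0.1238) ≈ 0.11.

P(H) = 0.11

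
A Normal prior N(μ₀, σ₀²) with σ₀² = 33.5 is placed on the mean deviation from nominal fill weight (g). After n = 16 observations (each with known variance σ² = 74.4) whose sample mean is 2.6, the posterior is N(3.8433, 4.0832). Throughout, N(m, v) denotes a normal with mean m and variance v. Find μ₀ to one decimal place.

μ₀ = 12.8

With known observation variance, the Normal–Normal posterior has precision τ_n = τ₀ + n/σ² and mean μ_n = (τ₀μ₀ + (n/σ²)x̄)/τ_n.
Here τ₀ = 1/33.5 = 0.029851 and τ_data = 16/74.4 = 0.215054, so τ_n = 0.244905.
Rearranging for μ₀: μ₀ = (μ_n·τ_n − τ_data·x̄)/τ₀ = (3.8433·0.244905 − 0.215054·2.6) / 0.029851 = 0.382103/0.029851 ≈ 12.8.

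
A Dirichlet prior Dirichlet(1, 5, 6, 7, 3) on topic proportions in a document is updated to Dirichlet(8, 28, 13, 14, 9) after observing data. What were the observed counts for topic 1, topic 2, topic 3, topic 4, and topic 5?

For a Dirichlet(α) prior with multinomial counts c, the posterior is Dirichlet(α + c) componentwise.
Counts are posterior − prior componentwise: 8−1=7, 28−5=23, 13−6=7, 14−7=7, 9−3=6.

counts (7, 23, 7, 7, 6)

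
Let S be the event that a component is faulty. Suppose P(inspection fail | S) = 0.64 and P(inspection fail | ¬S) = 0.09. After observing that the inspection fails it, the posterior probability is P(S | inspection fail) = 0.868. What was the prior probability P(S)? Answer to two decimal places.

P(S) = 0.48

Bayes' rule in odds form gives O(S|E) = O(S)·[P(E|S)/P(E|¬S)], hence O(S) = O(S|E)/LR.
Posterior odds = 0.868/(1−0.868) = 6.5758. LR = 0.64/0.09 = 7.1111.
Prior odds = 6.5758/7.1111 = 0.9247, so P(S) = 0.9247/(1+0.9247) ≈ 0.48.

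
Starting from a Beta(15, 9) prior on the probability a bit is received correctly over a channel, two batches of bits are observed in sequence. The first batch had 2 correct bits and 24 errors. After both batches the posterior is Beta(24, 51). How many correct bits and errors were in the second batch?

7 correct bits and 18 errors

Because Beta–binomial updating is additive in the counts, the combined data contributed (α_post−α_prior, β_post−β_prior) successes and failures.
Total across both batches: 24−15=9 correct bits, 51−9=42 errors.
Subtract the first batch: 9−2=7 correct bits and 42−24=18 errors.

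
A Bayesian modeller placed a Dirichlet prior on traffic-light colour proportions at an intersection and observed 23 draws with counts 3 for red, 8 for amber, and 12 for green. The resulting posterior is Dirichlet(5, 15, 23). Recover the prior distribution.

Dirichlet(2, 7, 11)

For a Dirichlet(α) prior with multinomial counts c, the posterior is Dirichlet(α + c) componentwise.
Subtract each count from the matching posterior parameter: 5−3=2, 15−8=7, 23−12=11.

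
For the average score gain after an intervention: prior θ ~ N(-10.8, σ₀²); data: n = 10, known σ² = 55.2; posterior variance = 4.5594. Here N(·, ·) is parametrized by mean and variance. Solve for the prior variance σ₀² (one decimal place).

σ₀² = 26.2

For the Normal–Normal model with known σ², precisions add: τ_n = τ₀ + n/σ².
So 1/σ₀² = 1/4.5594 − 10/55.2 = 0.219327 − 0.181159 = 0.038168.
Hence σ₀² = 1/0.038168 ≈ 26.2.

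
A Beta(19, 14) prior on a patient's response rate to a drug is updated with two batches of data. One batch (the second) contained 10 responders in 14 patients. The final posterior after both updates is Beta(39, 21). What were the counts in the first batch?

10 responders and 3 non-responders

Because Beta–binomial updating is additive in the counts, the combined data contributed (α_post−α_prior, β_post−β_prior) successes and failures.
Total across both batches: 39−19=20 responders, 21−14=7 non-responders.
Subtract the second batch: 20−10=10 responders and 7−4=3 non-responders.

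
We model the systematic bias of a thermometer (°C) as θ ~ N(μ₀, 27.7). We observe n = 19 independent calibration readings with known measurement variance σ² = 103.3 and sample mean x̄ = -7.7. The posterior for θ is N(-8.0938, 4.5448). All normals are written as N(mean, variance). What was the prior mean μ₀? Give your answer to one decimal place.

The posterior mean is a precision-weighted average: μ_n = (τ₀μ₀ + τ_data·x̄)/(τ₀+τ_data), with τ₀=1/σ₀² and τ_data=n/σ².
Here τ₀ = 1/27.7 = 0.036101 and τ_data = 19/103.3 = 0.183930, so τ_n = 0.220031.
Rearranging for μ₀: μ₀ = (μ_n·τ_n − τ_data·x̄)/τ₀ = (-8.0938·0.220031 − 0.183930·-7.7) / 0.036101 = -0.364626/0.036101 ≈ -10.1.

μ₀ = -10.1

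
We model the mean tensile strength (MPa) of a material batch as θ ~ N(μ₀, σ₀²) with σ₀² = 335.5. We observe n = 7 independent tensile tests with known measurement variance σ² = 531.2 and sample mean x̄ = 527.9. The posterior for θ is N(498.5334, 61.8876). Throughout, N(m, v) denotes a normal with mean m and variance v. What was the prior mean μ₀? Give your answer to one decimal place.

μ₀ = 368.7

With known observation variance, the Normal–Normal posterior has precision τ_n = τ₀ + n/σ² and mean μ_n = (τ₀μ₀ + (n/σ²)x̄)/τ_n.
Here τ₀ = 1/335.5 = 0.002981 and τ_data = 7/531.2 = 0.013178, so τ_n = 0.016159.
Rearranging for μ₀: μ₀ = (μ_n·τ_n − τ_data·x̄)/τ₀ = (498.5334·0.016159 − 0.013178·527.9) / 0.002981 = 1.099135/0.002981 ≈ 368.7.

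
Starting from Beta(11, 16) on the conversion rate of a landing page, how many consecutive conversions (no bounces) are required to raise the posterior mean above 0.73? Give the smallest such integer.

After k conversions and 0 bounces the posterior is Beta(11+k, 16), with mean (11+k)/(11+16+k).
Set (11+k)/(27+k) > 0.73 and solve: k > (0.73·27 − 11)/(1 − 0.73) = 32.259.
The smallest integer exceeding 32.259 is 33.

k = 33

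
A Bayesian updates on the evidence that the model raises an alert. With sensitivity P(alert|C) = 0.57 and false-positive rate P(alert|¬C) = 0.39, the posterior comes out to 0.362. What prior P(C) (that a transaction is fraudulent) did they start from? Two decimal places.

Bayes' rule in odds form gives O(C|E) = O(C)·[P(E|C)/P(E|¬C)], hence O(C) = O(C|E)/LR.
Posterior odds = 0.362/(1−0.362) = 0.5674. LR = 0.57/0.39 = 1.4615.
Prior odds = 0.5674/1.4615 = 0.3882, so P(C) = 0.3882/(1+0.3882) ≈ 0.28.

P(C) = 0.28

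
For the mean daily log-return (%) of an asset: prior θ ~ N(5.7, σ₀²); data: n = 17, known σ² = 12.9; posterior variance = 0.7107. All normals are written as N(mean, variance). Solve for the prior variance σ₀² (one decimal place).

σ₀² = 11.2

Posterior precision equals prior precision plus data precision: 1/σ_n² = 1/σ₀² + n/σ².
So 1/σ₀² = 1/0.7107 − 17/12.9 = 1.407063 − 1.317829 = 0.089234.
Hence σ₀² = 1/0.089234 ≈ 11.2.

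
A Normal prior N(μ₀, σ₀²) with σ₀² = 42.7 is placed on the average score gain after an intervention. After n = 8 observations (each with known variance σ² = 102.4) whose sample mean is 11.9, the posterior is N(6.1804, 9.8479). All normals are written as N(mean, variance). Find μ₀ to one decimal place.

μ₀ = -12.9

With known observation variance, the Normal–Normal posterior has precision τ_n = τ₀ + n/σ² and mean μ_n = (τ₀μ₀ + (n/σ²)x̄)/τ_n.
Here τ₀ = 1/42.7 = 0.023419 and τ_data = 8/102.4 = 0.078125, so τ_n = 0.101544.
Rearranging for μ₀: μ₀ = (μ_n·τ_n − τ_data·x̄)/τ₀ = (6.1804·0.101544 − 0.078125·11.9) / 0.023419 = -0.302105/0.023419 ≈ -12.9.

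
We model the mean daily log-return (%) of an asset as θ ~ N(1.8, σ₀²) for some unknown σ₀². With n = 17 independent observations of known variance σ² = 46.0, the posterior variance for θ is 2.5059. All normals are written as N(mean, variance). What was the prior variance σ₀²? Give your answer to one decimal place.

σ₀² = 33.9

For the Normal–Normal model with known σ², precisions add: τ_n = τ₀ + n/σ².
So 1/σ₀² = 1/2.5059 − 17/46.0 = 0.399058 − 0.369565 = 0.029493.
Hence σ₀² = 1/0.029493 ≈ 33.9.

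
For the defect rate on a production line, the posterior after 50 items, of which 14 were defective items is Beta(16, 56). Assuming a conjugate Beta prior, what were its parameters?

Beta is conjugate to the binomial likelihood: posterior = Beta(α+s, β+f).
So α = 16 − 14 = 2 and β = 56 − 36 = 20.

Beta(2, 20)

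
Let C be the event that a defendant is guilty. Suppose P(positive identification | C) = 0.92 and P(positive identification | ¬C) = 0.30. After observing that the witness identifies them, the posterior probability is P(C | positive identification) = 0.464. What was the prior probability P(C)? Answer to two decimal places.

In odds form, posterior odds = prior odds × likelihood ratio, so prior odds = posterior odds ÷ LR.
Posterior odds = 0.464/(1−0.464) = 0.8657. LR = 0.92/0.30 = 3.0667.
Prior odds = 0.8657/3.0667 = 0.2823, so P(C) = 0.2823/(1+0.2823) ≈ 0.22.

P(C) = 0.22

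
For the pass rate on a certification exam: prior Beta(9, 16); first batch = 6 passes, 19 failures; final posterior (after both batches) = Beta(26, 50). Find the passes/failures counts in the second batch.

11 passes and 15 failures

Because Beta–binomial updating is additive in the counts, the combined data contributed (α_post−α_prior, β_post−β_prior) successes and failures.
Total across both batches: 26−9=17 passes, 50−16=34 failures.
Subtract the first batch: 17−6=11 passes and 34−19=15 failures.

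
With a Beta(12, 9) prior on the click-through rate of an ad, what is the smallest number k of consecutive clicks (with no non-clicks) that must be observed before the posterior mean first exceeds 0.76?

k = 17

After k clicks and 0 non-clicks the posterior is Beta(12+k, 9), with mean (12+k)/(12+9+k).
Set (12+k)/(21+k) > 0.76 and solve: k > (0.76·21 − 12)/(1 − 0.76) = 16.500.
The smallest integer exceeding 16.500 is 17, and checking k=17: (29)/(38) = 0.7632 > 0.76.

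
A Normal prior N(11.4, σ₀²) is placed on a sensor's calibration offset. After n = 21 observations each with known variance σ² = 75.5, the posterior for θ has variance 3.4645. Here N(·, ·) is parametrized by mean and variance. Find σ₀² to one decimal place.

σ₀² = 95.3

Posterior precision equals prior precision plus data precision: 1/σ_n² = 1/σ₀² + n/σ².
So 1/σ₀² = 1/3.4645 − 21/75.5 = 0.288642 − 0.278146 = 0.010496.
Hence σ₀² = 1/0.010496 ≈ 95.3.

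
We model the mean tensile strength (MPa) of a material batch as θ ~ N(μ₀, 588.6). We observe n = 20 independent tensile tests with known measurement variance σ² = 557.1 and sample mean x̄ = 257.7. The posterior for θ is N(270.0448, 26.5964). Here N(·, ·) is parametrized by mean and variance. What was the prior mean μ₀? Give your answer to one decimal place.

μ₀ = 530.9

The posterior mean is a precision-weighted average: μ_n = (τ₀μ₀ + τ_data·x̄)/(τ₀+τ_data), with τ₀=1/σ₀² and τ_data=n/σ².
Here τ₀ = 1/588.6 = 0.001699 and τ_data = 20/557.1 = 0.035900, so τ_n = 0.037599.
Rearranging for μ₀: μ₀ = (μ_n·τ_n − τ_data·x̄)/τ₀ = (270.0448·0.037599 − 0.035900·257.7) / 0.001699 = 0.901984/0.001699 ≈ 530.9.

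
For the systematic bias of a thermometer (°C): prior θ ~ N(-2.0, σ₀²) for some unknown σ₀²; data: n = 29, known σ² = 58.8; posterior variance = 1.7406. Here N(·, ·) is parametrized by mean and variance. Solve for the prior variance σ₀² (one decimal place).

σ₀² = 12.3

For the Normal–Normal model with known σ², precisions add: τ_n = τ₀ + n/σ².
So 1/σ₀² = 1/1.7406 − 29/58.8 = 0.574515 − 0.493197 = 0.081318.
Hence σ₀² = 1/0.081318 ≈ 12.3.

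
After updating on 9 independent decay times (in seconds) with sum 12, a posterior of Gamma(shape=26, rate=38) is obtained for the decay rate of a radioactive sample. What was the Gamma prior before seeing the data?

For an exponential likelihood with a Gamma(α, β) prior on the rate, n observations with total T give posterior Gamma(α+n, β+T).
So α = 26 − 9 = 17 and β = 38 − 12 = 26.

Gamma(shape=17, rate=26)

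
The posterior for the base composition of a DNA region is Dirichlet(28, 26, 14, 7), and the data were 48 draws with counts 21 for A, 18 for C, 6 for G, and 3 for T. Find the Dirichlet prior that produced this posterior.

For a Dirichlet(α) prior with multinomial counts c, the posterior is Dirichlet(α + c) componentwise.
Subtract each count from the matching posterior parameter: 28−21=7, 26−18=8, 14−6=8, 7−3=4.

Dirichlet(7, 8, 8, 4)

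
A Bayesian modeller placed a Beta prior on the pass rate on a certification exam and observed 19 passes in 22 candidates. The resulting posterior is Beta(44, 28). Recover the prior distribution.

Under Beta–binomial conjugacy the posterior parameters are (α+s, β+f).
So α = 44 − 19 = 25 and β = 28 − 3 = 25.

Beta(25, 25)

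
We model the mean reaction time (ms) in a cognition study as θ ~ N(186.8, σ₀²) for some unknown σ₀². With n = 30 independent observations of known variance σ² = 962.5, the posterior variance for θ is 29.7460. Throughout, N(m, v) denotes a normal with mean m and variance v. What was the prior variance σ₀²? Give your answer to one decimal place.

σ₀² = 408.3

For the Normal–Normal model with known σ², precisions add: τ_n = τ₀ + n/σ².
So 1/σ₀² = 1/29.7460 − 30/962.5 = 0.033618 − 0.031169 = 0.002449.
Hence σ₀² = 1/0.002449 ≈ 408.3.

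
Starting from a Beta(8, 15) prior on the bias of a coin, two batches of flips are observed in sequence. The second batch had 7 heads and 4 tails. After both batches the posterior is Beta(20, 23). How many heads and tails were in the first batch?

Sequential conjugate updates are equivalent to a single update on the pooled data, so total successes = posterior α − prior α and total failures = posterior β − prior β.
Total across both batches: 20−8=12 heads, 23−15=8 tails.
Subtract the second batch: 12−7=5 heads and 8−4=4 tails.

5 heads and 4 tails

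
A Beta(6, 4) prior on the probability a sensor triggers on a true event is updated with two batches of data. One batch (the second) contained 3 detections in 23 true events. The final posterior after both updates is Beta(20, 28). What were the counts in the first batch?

Sequential conjugate updates are equivalent to a single update on the pooled data, so total successes = posterior α − prior α and total failures = posterior β − prior β.
Total across both batches: 20−6=14 detections, 28−4=24 misses.
Subtract the second batch: 14−3=11 detections and 24−20=4 misses.

11 detections and 4 misses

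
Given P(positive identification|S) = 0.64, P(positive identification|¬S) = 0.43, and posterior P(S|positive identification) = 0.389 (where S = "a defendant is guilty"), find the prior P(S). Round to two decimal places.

Bayes' rule in odds form gives O(S|E) = O(S)·[P(E|S)/P(E|¬S)], hence O(S) = O(S|E)/LR.
Posterior odds = 0.389/(1−0.389) = 0.6367. LR = 0.64/0.43 = 1.4884.
Prior odds = 0.6367/1.4884 = 0.4278, so P(S) = 0.4278/(1+0.4278) ≈ 0.30.

P(S) = 0.30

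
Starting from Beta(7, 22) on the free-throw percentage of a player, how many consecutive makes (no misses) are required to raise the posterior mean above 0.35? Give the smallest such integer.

k = 5

After k makes and 0 misses the posterior is Beta(7+k, 22), with mean (7+k)/(7+22+k).
Set (7+k)/(29+k) > 0.35 and solve: k > (0.35·29 − 7)/(1 − 0.35) = 4.846.
The smallest integer exceeding 4.846 is 5, and checking k=5: (12)/(34) = 0.3529 > 0.35.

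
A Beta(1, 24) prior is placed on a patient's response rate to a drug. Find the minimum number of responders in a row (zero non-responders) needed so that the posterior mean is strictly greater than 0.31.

After k responders and 0 non-responders the posterior is Beta(1+k, 24), with mean (1+k)/(1+24+k).
Set (1+k)/(25+k) > 0.31 and solve: k > (0.31·25 − 1)/(1 − 0.31) = 9.783.
The smallest integer exceeding 9.783 is 10, and checking k=10: (11)/(35) = 0.3143 > 0.31.

k = 10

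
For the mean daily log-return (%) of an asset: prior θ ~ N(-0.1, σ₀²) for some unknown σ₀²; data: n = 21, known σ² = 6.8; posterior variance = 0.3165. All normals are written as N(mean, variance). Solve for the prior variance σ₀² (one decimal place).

σ₀² = 14.0

For the Normal–Normal model with known σ², precisions add: τ_n = τ₀ + n/σ².
So 1/σ₀² = 1/0.3165 − 21/6.8 = 3.159558 − 3.088235 = 0.071323.
Hence σ₀² = 1/0.071323 ≈ 14.0.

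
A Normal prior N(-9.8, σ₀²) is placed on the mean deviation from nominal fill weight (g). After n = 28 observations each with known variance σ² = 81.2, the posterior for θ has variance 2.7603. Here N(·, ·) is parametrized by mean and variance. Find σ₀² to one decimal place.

For the Normal–Normal model with known σ², precisions add: τ_n = τ₀ + n/σ².
So 1/σ₀² = 1/2.7603 − 28/81.2 = 0.362279 − 0.344828 = 0.017451.
Hence σ₀² = 1/0.017451 ≈ 57.3.

σ₀² = 57.3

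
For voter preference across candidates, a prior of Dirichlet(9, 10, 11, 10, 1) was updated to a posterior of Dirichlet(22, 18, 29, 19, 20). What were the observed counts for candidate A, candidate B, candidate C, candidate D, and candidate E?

counts (13, 8, 18, 9, 19)

For a Dirichlet(α) prior with multinomial counts c, the posterior is Dirichlet(α + c) componentwise.
Counts are posterior − prior componentwise: 22−9=13, 18−10=8, 29−11=18, 19−10=9, 20−1=19.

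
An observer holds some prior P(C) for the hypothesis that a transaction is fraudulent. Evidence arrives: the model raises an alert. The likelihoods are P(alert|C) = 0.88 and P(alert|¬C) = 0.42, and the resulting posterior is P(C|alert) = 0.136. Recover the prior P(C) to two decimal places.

P(C) = 0.07

Bayes' rule in odds form gives O(C|E) = O(C)·[P(E|C)/P(E|¬C)], hence O(C) = O(C|E)/LR.
Posterior odds = 0.136/(1−0.136) = 0.1574. LR = 0.88/0.42 = 2.0952.
Prior odds = 0.1574/2.0952 = 0.0751, so P(C) = 0.0751/(1+0.0751) ≈ 0.07.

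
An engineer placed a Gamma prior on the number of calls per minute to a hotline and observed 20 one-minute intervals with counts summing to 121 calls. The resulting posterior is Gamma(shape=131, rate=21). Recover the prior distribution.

A Gamma(α, β) prior (rate parametrization) on a Poisson rate with n observations summing to S gives posterior Gamma(α+S, β+n).
So α = 131 − 121 = 10 and β = 21 − 20 = 1.

Gamma(shape=10, rate=1)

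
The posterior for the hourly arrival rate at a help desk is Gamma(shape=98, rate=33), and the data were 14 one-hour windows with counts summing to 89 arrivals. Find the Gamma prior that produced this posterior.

Gamma(shape=9, rate=19)

Gamma–Poisson conjugacy: posterior shape = α + Σxᵢ, posterior rate = β + n.
So α = 98 − 89 = 9 and β = 33 − 14 = 19.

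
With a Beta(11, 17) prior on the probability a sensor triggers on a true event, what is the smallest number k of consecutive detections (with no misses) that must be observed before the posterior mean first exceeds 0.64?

After k detections and 0 misses the posterior is Beta(11+k, 17), with mean (11+k)/(11+17+k).
Set (11+k)/(28+k) > 0.64 and solve: k > (0.64·28 − 11)/(1 − 0.64) = 19.222.
The smallest integer exceeding 19.222 is 20.

k = 20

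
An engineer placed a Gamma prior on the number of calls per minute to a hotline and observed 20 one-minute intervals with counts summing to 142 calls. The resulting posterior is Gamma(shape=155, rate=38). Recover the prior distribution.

A Gamma(α, β) prior (rate parametrization) on a Poisson rate with n observations summing to S gives posterior Gamma(α+S, β+n).
So α = 155 − 142 = 13 and β = 38 − 20 = 18.

Gamma(shape=13, rate=18)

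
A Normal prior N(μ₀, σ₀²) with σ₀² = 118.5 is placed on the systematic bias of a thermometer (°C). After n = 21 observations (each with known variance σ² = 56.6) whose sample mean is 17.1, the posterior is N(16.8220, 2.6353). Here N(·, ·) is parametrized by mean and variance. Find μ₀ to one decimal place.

μ₀ = 4.6

With known observation variance, the Normal–Normal posterior has precision τ_n = τ₀ + n/σ² and mean μ_n = (τ₀μ₀ + (n/σ²)x̄)/τ_n.
Here τ₀ = 1/118.5 = 0.008439 and τ_data = 21/56.6 = 0.371025, so τ_n = 0.379464.
Rearranging for μ₀: μ₀ = (μ_n·τ_n − τ_data·x̄)/τ₀ = (16.8220·0.379464 − 0.371025·17.1) / 0.008439 = 0.038816/0.008439 ≈ 4.6.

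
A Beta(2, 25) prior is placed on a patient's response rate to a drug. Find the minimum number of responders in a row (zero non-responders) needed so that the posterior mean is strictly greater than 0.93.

k = 331

After k responders and 0 non-responders the posterior is Beta(2+k, 25), with mean (2+k)/(2+25+k).
Set (2+k)/(27+k) > 0.93 and solve: k > (0.93·27 − 2)/(1 − 0.93) = 330.143.
The smallest integer exceeding 330.143 is 331, and checking k=331: (333)/(358) = 0.9302 > 0.93.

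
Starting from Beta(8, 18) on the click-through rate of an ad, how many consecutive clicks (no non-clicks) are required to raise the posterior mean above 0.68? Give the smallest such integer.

k = 31

After k clicks and 0 non-clicks the posterior is Beta(8+k, 18), with mean (8+k)/(8+18+k).
Set (8+k)/(26+k) > 0.68 and solve: k > (0.68·26 − 8)/(1 − 0.68) = 30.250.
The smallest integer exceeding 30.250 is 31, and checking k=31: (39)/(57) = 0.6842 > 0.68.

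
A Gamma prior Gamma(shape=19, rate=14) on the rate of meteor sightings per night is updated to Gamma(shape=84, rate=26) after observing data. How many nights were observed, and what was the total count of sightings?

n = 12 nights with total 65 sightings

A Gamma(α, β) prior (rate parametrization) on a Poisson rate with n observations summing to S gives posterior Gamma(α+S, β+n).
Matching: Σxᵢ = 84 − 19 = 65 and n = 26 − 14 = 12.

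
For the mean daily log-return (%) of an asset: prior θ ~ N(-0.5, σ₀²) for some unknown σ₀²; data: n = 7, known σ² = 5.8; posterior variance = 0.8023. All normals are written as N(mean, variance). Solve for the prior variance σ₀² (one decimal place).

For the Normal–Normal model with known σ², precisions add: τ_n = τ₀ + n/σ².
So 1/σ₀² = 1/0.8023 − 7/5.8 = 1.246417 − 1.206897 = 0.039520.
Hence σ₀² = 1/0.039520 ≈ 25.3.

σ₀² = 25.3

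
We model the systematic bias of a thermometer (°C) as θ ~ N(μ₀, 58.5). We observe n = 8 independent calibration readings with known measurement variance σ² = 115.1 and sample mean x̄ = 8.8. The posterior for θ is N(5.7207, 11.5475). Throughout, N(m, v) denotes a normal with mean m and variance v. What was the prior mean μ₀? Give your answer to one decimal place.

The posterior mean is a precision-weighted average: μ_n = (τ₀μ₀ + τ_data·x̄)/(τ₀+τ_data), with τ₀=1/σ₀² and τ_data=n/σ².
Here τ₀ = 1/58.5 = 0.017094 and τ_data = 8/115.1 = 0.069505, so τ_n = 0.086599.
Rearranging for μ₀: μ₀ = (μ_n·τ_n − τ_data·x̄)/τ₀ = (5.7207·0.086599 − 0.069505·8.8) / 0.017094 = -0.116237/0.017094 ≈ -6.8.

μ₀ = -6.8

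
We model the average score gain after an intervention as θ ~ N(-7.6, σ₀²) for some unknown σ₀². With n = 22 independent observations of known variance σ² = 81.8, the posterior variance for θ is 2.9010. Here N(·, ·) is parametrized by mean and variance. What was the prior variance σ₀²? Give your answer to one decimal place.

σ₀² = 13.2

Posterior precision equals prior precision plus data precision: 1/σ_n² = 1/σ₀² + n/σ².
So 1/σ₀² = 1/2.9010 − 22/81.8 = 0.344709 − 0.268949 = 0.075760.
Hence σ₀² = 1/0.075760 ≈ 13.2.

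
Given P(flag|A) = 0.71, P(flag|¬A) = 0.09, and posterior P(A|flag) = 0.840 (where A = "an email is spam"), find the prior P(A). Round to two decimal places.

P(A) = 0.40

In odds form, posterior odds = prior odds × likelihood ratio, so prior odds = posterior odds ÷ LR.
Posterior odds = 0.840/(1−0.840) = 5.2500. LR = 0.71/0.09 = 7.8889.
Prior odds = 5.2500/7.8889 = 0.6655, so P(A) = 0.6655/(1+0.6655) ≈ 0.40.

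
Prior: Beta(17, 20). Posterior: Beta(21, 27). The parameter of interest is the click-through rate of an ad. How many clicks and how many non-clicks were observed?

4 clicks and 7 non-clicks

A Beta(α, β) prior with s successes and f failures in binomial data gives a Beta(α+s, β+f) posterior.
So s = 21 − 17 = 4 and f = 27 − 20 = 7.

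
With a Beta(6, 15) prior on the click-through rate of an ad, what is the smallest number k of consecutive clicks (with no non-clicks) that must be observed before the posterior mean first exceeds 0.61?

k = 18

After k clicks and 0 non-clicks the posterior is Beta(6+k, 15), with mean (6+k)/(6+15+k).
Set (6+k)/(21+k) > 0.61 and solve: k > (0.61·21 − 6)/(1 − 0.61) = 17.462.
The smallest integer exceeding 17.462 is 18.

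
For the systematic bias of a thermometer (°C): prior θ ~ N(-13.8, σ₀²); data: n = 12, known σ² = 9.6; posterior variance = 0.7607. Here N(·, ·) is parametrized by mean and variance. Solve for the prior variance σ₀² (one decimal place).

For the Normal–Normal model with known σ², precisions add: τ_n = τ₀ + n/σ².
So 1/σ₀² = 1/0.7607 − 12/9.6 = 1.314579 − 1.250000 = 0.064579.
Hence σ₀² = 1/0.064579 ≈ 15.5.

σ₀² = 15.5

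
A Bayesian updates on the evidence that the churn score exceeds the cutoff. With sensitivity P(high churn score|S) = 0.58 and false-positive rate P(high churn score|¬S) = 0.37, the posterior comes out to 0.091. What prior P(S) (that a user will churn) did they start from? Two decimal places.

In odds form, posterior odds = prior odds × likelihood ratio, so prior odds = posterior odds ÷ LR.
Posterior odds = 0.091/(1−0.091) = 0.1001. LR = 0.58/0.37 = 1.5676.
Prior odds = 0.1001/1.5676 = 0.0639, so P(S) = 0.0639/(1+0.0639) ≈ 0.06.

P(S) = 0.06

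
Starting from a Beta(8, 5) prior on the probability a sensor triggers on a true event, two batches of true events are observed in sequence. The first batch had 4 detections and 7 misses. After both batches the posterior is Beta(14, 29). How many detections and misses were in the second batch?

Sequential conjugate updates are equivalent to a single update on the pooled data, so total successes = posterior α − prior α and total failures = posterior β − prior β.
Total across both batches: 14−8=6 detections, 29−5=24 misses.
Subtract the first batch: 6−4=2 detections and 24−7=17 misses.

2 detections and 17 misses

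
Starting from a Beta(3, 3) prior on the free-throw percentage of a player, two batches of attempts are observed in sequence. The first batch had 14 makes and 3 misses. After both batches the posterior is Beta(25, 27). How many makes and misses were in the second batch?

8 makes and 21 misses

Sequential conjugate updates are equivalent to a single update on the pooled data, so total successes = posterior α − prior α and total failures = posterior β − prior β.
Total across both batches: 25−3=22 makes, 27−3=24 misses.
Subtract the first batch: 22−14=8 makes and 24−3=21 misses.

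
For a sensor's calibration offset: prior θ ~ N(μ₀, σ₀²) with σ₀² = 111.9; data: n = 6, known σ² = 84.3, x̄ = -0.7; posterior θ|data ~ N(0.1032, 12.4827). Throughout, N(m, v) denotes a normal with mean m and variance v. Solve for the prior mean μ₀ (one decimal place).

μ₀ = 6.5

The posterior mean is a precision-weighted average: μ_n = (τ₀μ₀ + τ_data·x̄)/(τ₀+τ_data), with τ₀=1/σ₀² and τ_data=n/σ².
Here τ₀ = 1/111.9 = 0.008937 and τ_data = 6/84.3 = 0.071174, so τ_n = 0.080111.
Rearranging for μ₀: μ₀ = (μ_n·τ_n − τ_data·x̄)/τ₀ = (0.1032·0.080111 − 0.071174·-0.7) / 0.008937 = 0.058089/0.008937 ≈ 6.5.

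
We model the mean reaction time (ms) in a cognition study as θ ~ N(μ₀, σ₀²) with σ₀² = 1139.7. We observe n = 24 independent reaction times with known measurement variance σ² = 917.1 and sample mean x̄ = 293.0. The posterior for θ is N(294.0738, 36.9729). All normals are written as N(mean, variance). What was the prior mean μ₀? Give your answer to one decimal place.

The posterior mean is a precision-weighted average: μ_n = (τ₀μ₀ + τ_data·x̄)/(τ₀+τ_data), with τ₀=1/σ₀² and τ_data=n/σ².
Here τ₀ = 1/1139.7 = 0.000877 and τ_data = 24/917.1 = 0.026169, so τ_n = 0.027046.
Rearranging for μ₀: μ₀ = (μ_n·τ_n − τ_data·x̄)/τ₀ = (294.0738·0.027046 − 0.026169·293.0) / 0.000877 = 0.286003/0.000877 ≈ 326.1.

μ₀ = 326.1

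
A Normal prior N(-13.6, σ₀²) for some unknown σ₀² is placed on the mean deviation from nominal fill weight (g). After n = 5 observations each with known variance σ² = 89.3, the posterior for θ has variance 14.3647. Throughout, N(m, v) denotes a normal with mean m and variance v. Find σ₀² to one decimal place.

Posterior precision equals prior precision plus data precision: 1/σ_n² = 1/σ₀² + n/σ².
So 1/σ₀² = 1/14.3647 − 5/89.3 = 0.069615 − 0.055991 = 0.013624.
Hence σ₀² = 1/0.013624 ≈ 73.4.

σ₀² = 73.4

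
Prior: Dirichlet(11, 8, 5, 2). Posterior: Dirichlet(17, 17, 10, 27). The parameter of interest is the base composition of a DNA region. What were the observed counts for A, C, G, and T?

For a Dirichlet(α) prior with multinomial counts c, the posterior is Dirichlet(α + c) componentwise.
Counts are posterior − prior componentwise: 17−11=6, 17−8=9, 10−5=5, 27−2=25.

counts (6, 9, 5, 25)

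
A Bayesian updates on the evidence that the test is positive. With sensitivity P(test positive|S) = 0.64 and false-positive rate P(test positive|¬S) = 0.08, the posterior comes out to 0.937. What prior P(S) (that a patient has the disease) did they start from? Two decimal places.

P(S) = 0.65

Bayes' rule in odds form gives O(S|E) = O(S)·[P(E|S)/P(E|¬S)], hence O(S) = O(S|E)/LR.
Posterior odds = 0.937/(1−0.937) = 14.8730. LR = 0.64/0.08 = 8.0000.
Prior odds = 14.8730/8.0000 = 1.8591, so P(S) = 1.8591/(1+1.8591) ≈ 0.65.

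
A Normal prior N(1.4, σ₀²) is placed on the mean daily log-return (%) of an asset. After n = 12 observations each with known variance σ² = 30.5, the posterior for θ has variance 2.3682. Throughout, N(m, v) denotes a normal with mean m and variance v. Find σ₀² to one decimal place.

σ₀² = 34.7

For the Normal–Normal model with known σ², precisions add: τ_n = τ₀ + n/σ².
So 1/σ₀² = 1/2.3682 − 12/30.5 = 0.422262 − 0.393443 = 0.028819.
Hence σ₀² = 1/0.028819 ≈ 34.7.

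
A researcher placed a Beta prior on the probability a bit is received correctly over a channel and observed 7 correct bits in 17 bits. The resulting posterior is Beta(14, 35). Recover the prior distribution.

A Beta(α, β) prior with s successes and f failures in binomial data gives a Beta(α+s, β+f) posterior.
So α = 14 − 7 = 7 and β = 35 − 10 = 25.

Beta(7, 25)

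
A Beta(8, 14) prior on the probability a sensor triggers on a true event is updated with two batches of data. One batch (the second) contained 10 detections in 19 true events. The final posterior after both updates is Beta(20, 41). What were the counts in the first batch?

2 detections and 18 misses

Because Beta–binomial updating is additive in the counts, the combined data contributed (α_post−α_prior, β_post−β_prior) successes and failures.
Total across both batches: 20−8=12 detections, 41−14=27 misses.
Subtract the second batch: 12−10=2 detections and 27−9=18 misses.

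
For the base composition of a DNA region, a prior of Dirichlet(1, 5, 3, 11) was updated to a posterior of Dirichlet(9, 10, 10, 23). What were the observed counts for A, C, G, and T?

counts (8, 5, 7, 12)

For a Dirichlet(α) prior with multinomial counts c, the posterior is Dirichlet(α + c) componentwise.
Counts are posterior − prior componentwise: 9−1=8, 10−5=5, 10−3=7, 23−11=12.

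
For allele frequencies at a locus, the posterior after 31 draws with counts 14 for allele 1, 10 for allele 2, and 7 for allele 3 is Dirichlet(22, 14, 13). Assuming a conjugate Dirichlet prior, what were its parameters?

For a Dirichlet(α) prior with multinomial counts c, the posterior is Dirichlet(α + c) componentwise.
Subtract each count from the matching posterior parameter: 22−14=8, 14−10=4, 13−7=6.

Dirichlet(8, 4, 6)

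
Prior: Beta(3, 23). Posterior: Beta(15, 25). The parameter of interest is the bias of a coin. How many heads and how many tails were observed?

12 heads and 2 tails

Under Beta–binomial conjugacy the posterior parameters are (a+s, b+f).
So s = 15 − 3 = 12 and f = 25 − 23 = 2.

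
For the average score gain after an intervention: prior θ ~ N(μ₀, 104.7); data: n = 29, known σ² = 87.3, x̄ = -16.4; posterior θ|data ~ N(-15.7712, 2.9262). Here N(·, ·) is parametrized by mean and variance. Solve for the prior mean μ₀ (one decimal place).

With known observation variance, the Normal–Normal posterior has precision τ_n = τ₀ + n/σ² and mean μ_n = (τ₀μ₀ + (n/σ²)x̄)/τ_n.
Here τ₀ = 1/104.7 = 0.009551 and τ_data = 29/87.3 = 0.332188, so τ_n = 0.341739.
Rearranging for μ₀: μ₀ = (μ_n·τ_n − τ_data·x̄)/τ₀ = (-15.7712·0.341739 − 0.332188·-16.4) / 0.009551 = 0.058249/0.009551 ≈ 6.1.

μ₀ = 6.1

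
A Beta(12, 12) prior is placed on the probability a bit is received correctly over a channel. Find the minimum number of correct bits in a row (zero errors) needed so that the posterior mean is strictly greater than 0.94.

k = 177

After k correct bits and 0 errors the posterior is Beta(12+k, 12), with mean (12+k)/(12+12+k).
Set (12+k)/(24+k) > 0.94 and solve: k > (0.94·24 − 12)/(1 − 0.94) = 176.000.
The smallest integer exceeding 176.000 is 177, and checking k=177: (189)/(201) = 0.9403 > 0.94.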